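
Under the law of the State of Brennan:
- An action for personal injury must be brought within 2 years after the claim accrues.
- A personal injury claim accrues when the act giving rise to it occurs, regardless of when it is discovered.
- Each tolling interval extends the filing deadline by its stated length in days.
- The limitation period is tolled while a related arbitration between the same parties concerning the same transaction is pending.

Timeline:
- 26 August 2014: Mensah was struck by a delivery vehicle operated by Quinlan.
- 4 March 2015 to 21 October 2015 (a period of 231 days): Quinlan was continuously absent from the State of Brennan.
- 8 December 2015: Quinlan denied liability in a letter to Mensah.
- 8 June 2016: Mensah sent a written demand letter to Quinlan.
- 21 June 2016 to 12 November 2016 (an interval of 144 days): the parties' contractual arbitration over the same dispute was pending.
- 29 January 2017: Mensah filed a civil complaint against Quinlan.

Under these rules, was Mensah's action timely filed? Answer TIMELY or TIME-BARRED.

TIME-BARRED

The claim accrued on 26 August 2014, when the wrongful act occurred.
2 years from 26 August 2014 is 26 August 2016.
The period was tolled for 144 days by the pending related arbitration (21 June 2016 to 12 November 2016), pushing the deadline to 17 January 2017.
No stated provision tolls the period for the defendant's absence, so the interval from 4 March 2015 to 21 October 2015 has no effect on the deadline.
Nothing else in the chronology tolls or restarts the period.
Filing on 29 January 2017 missed the 17 January 2017 deadline — the action is time-barred.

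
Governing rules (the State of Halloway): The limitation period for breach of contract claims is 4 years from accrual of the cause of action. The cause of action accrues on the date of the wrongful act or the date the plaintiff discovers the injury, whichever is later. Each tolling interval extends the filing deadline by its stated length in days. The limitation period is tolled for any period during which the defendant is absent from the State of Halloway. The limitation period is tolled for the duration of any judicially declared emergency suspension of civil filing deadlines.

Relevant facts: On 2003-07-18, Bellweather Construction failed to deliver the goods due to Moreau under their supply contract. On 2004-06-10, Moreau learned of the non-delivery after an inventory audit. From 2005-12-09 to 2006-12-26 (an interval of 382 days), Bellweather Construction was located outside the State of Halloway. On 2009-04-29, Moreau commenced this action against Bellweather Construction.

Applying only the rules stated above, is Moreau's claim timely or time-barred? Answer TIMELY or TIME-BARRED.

TIMELY

Because discovery on 2004-06-10 post-dates the 2003-07-18 act, accrual under the later-of rule falls on 2004-06-10.
4 years from 2004-06-10 is 2008-06-10.
The period was tolled for 382 days by the defendant's absence from the jurisdiction (2005-12-09 to 2006-12-26), pushing the deadline to 2009-06-27.
Moreau filed on 2009-04-29, before the 2009-06-27 deadline, so the action is timely.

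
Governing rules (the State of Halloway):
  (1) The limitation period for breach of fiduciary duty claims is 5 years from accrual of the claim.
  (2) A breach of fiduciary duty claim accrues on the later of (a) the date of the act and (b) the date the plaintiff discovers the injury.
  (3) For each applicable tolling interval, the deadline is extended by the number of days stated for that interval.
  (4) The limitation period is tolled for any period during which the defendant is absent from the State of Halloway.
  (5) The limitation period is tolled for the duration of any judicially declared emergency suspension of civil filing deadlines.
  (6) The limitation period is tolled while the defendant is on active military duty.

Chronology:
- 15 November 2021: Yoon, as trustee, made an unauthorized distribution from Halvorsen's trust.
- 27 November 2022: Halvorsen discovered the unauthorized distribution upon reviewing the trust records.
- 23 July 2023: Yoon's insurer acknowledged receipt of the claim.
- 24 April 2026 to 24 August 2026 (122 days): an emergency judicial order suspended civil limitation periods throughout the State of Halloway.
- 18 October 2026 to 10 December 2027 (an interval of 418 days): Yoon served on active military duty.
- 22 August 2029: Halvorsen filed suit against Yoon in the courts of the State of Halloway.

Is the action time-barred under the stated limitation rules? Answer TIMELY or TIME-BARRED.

TIME-BARRED

Taking the later of the act (15 November 2021) and discovery (27 November 2022), the claim accrued on 27 November 2022.
Adding the 5 years base period to 27 November 2022 gives a deadline of 27 November 2027, before any tolling.
Because the emergency suspension of filing deadlines ran from 24 April 2026 to 24 August 2026, the deadline is extended by 122 days to 28 March 2028.
Because the defendant's active military service ran from 18 October 2026 to 10 December 2027, the deadline is extended by 418 days to 20 May 2029.
Nothing else in the chronology tolls or restarts the period.
Filing on 22 August 2029 missed the 20 May 2029 deadline — the action is time-barred.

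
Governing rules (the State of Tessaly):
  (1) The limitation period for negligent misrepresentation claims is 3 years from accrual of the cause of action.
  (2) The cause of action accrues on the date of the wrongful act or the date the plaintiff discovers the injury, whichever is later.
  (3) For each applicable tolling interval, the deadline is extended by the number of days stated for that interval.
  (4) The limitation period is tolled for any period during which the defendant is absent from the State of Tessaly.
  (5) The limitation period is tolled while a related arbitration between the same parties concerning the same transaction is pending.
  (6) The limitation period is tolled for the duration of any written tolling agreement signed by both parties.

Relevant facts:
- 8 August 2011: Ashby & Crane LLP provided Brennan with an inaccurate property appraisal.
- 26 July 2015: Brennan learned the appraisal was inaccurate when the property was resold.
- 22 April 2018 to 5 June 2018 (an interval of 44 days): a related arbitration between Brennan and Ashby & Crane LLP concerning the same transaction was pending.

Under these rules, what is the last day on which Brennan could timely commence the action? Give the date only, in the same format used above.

8 September 2018

Because discovery on 26 July 2015 post-dates the 8 August 2011 act, accrual under the later-of rule falls on 26 July 2015.
The untolled deadline — 3 years after 26 July 2015 — is 26 July 2018.
Because the pending related arbitration ran from 22 April 2018 to 5 June 2018, the deadline is extended by 44 days to 8 September 2018.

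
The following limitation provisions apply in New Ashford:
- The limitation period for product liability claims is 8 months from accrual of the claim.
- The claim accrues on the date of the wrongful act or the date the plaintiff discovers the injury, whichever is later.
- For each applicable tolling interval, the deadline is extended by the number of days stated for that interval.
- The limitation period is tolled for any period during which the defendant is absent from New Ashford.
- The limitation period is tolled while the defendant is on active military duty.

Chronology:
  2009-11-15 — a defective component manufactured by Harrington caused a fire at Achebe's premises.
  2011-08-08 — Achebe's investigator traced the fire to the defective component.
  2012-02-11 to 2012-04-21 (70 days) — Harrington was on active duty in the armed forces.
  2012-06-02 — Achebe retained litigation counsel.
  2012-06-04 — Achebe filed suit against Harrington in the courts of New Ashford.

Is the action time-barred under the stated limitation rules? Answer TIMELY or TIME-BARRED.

TIMELY

The claim accrued on 2011-08-08 — the later of the 2009-11-15 act and the 2011-08-08 discovery.
8 months from 2011-08-08 is 2012-04-08.
The period was tolled for 70 days by the defendant's active military service (2012-02-11 to 2012-04-21), pushing the deadline to 2012-06-17.
None of the other events listed affects the running of the period under the stated rules.
Achebe filed on 2012-06-04, before the 2012-06-17 deadline, so the action is timely.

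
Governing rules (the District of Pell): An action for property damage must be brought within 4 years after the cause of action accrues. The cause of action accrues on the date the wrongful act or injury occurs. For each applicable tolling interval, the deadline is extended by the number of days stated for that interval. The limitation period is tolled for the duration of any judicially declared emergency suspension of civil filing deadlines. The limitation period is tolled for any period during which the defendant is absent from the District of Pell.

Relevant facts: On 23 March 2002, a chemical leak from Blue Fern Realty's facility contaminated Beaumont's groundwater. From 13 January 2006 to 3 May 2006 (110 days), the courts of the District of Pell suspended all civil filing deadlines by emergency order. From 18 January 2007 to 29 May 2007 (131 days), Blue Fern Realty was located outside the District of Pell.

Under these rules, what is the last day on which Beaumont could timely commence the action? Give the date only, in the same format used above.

11 July 2006

The cause of action accrued on 23 March 2002, the date of the act.
The untolled deadline — 4 years after 23 March 2002 — is 23 March 2006.
The emergency suspension of filing deadlines from 13 January 2006 to 3 May 2006 tolled the period for 110 days, extending the deadline to 11 July 2006.
The defendant's absence from the jurisdiction starting 18 January 2007 came too late — the period had run on 11 July 2006 — and so does not extend the deadline.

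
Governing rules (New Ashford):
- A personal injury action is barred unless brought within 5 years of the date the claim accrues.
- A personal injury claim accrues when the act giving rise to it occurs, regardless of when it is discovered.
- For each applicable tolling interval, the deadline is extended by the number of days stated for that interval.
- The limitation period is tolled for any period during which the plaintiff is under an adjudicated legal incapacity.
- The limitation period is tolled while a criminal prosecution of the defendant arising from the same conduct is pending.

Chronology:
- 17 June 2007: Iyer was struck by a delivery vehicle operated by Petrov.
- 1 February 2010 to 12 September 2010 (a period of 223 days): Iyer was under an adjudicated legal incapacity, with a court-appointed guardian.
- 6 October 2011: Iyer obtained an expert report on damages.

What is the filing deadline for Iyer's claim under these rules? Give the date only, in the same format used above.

26 January 2013

The claim accrued on 17 June 2007, when the wrongful act occurred.
Adding the 5 years base period to 17 June 2007 gives a deadline of 17 June 2012, before any tolling.
The period was tolled for 223 days by the plaintiff's legal incapacity (1 February 2010 to 12 September 2010), pushing the deadline to 26 January 2013.
None of the other events listed affects the running of the period under the stated rules.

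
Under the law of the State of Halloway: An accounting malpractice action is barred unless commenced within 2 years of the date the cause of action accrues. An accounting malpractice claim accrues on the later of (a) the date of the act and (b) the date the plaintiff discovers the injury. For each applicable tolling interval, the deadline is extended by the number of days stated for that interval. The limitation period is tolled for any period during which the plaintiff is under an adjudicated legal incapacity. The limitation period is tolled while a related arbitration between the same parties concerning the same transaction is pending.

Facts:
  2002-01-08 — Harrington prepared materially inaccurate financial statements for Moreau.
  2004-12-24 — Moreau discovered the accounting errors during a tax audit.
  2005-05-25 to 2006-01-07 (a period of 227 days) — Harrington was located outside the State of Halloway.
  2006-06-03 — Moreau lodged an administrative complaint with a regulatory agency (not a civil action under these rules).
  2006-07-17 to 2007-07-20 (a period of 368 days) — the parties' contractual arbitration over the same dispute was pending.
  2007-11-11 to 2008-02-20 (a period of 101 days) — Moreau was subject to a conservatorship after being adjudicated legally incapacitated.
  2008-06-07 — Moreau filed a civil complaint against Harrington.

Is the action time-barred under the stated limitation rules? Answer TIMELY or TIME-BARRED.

Taking the later of the act (2002-01-08) and discovery (2004-12-24), the claim accrued on 2004-12-24.
Adding the 2 years base period to 2004-12-24 gives a deadline of 2006-12-24, before any tolling.
Because the pending related arbitration ran from 2006-07-17 to 2007-07-20, the deadline is extended by 368 days to 2007-12-27.
The period was tolled for 101 days by the plaintiff's legal incapacity (2007-11-11 to 2008-02-20), pushing the deadline to 2008-04-06.
Although the defendant's absence ran from 2005-05-25 to 2006-01-07, the stated rules do not make that a tolling event, so it is disregarded.
Nothing else in the chronology tolls or restarts the period.
Filing on 2008-06-07 missed the 2008-04-06 deadline — the action is time-barred.

TIME-BARRED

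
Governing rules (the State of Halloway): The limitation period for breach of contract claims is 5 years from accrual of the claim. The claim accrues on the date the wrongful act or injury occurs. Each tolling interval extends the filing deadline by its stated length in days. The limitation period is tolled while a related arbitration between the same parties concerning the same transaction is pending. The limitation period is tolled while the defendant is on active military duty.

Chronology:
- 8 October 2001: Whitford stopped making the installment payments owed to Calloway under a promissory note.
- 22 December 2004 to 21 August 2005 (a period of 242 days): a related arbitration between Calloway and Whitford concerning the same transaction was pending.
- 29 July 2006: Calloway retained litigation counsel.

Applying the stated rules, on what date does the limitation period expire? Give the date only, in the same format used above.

The claim accrued on 8 October 2001, when the wrongful act occurred.
5 years from 8 October 2001 is 8 October 2006.
Because the pending related arbitration ran from 22 December 2004 to 21 August 2005, the deadline is extended by 242 days to 7 June 2007.
The other events in the timeline have no effect on the limitation period under the stated rules.

7 June 2007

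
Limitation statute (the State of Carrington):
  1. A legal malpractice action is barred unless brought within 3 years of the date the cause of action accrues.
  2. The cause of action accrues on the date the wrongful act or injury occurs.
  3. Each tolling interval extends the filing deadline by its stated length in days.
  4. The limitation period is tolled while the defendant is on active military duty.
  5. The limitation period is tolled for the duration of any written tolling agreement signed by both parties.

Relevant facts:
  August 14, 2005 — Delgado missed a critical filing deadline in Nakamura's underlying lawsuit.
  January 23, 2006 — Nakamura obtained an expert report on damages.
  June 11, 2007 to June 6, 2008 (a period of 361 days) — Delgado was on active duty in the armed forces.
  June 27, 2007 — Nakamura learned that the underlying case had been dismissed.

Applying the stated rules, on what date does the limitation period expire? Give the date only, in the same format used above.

Accrual is governed by the date of the act, so the period began to run on August 14, 2005; the later discovery on June 27, 2007 is irrelevant under the stated rule.
The untolled deadline — 3 years after August 14, 2005 — is August 14, 2008.
The period was tolled for 361 days by the defendant's active military service (June 11, 2007 to June 6, 2008), pushing the deadline to August 10, 2009.
Nothing else in the chronology tolls or restarts the period.

August 10, 2009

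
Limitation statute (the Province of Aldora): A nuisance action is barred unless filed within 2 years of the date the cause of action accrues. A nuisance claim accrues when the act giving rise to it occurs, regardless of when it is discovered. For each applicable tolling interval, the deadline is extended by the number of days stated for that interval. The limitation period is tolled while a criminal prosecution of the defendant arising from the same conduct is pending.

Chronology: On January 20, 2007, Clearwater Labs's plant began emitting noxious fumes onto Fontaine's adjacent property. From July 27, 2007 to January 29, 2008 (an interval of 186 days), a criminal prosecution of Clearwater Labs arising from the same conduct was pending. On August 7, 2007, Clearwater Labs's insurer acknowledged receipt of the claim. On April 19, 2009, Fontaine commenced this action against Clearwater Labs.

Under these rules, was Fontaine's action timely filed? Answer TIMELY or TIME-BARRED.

TIMELY

The cause of action accrued on January 20, 2007, the date of the act.
The untolled deadline — 2 years after January 20, 2007 — is January 20, 2009.
The period was tolled for 186 days by the pending criminal prosecution (July 27, 2007 to January 29, 2008), pushing the deadline to July 25, 2009.
Nothing else in the chronology tolls or restarts the period.
Filing on April 19, 2009 beat the July 25, 2009 deadline — the action is timely.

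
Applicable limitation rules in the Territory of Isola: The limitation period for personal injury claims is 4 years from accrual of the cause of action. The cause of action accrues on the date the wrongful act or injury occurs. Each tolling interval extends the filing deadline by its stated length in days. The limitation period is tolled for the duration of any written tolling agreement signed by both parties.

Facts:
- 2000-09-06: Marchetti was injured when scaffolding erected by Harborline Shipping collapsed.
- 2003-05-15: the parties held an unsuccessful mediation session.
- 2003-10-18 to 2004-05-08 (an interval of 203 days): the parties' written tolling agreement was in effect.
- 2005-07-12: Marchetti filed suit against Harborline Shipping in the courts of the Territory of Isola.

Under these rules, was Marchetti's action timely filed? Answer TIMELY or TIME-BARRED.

TIME-BARRED

The cause of action accrued on 2000-09-06, the date of the act.
The untolled deadline — 4 years after 2000-09-06 — is 2004-09-06.
Because the written tolling agreement ran from 2003-10-18 to 2004-05-08, the deadline is extended by 203 days to 2005-03-28.
None of the other events listed affects the running of the period under the stated rules.
Filing on 2005-07-12 missed the 2005-03-28 deadline — the action is time-barred.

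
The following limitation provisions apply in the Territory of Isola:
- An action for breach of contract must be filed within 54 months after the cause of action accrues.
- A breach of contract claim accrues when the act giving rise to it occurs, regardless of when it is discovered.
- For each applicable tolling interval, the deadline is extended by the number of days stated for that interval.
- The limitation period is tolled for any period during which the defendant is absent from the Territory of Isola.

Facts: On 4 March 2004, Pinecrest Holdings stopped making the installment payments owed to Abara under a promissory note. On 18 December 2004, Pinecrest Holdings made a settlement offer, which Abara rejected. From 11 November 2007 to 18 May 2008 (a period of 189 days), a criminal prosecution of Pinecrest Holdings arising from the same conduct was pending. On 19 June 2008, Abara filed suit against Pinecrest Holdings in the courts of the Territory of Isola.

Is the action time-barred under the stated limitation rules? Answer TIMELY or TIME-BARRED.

TIMELY

The cause of action accrued on 4 March 2004, the date of the act.
Adding the 54 months base period to 4 March 2004 gives a deadline of 4 September 2008, before any tolling.
The pending criminal prosecution from 11 November 2007 to 18 May 2008 does not toll the period, because no stated rule makes a criminal prosecution a tolling event.
Nothing else in the chronology tolls or restarts the period.
Filing on 19 June 2008 beat the 4 September 2008 deadline — the action is timely.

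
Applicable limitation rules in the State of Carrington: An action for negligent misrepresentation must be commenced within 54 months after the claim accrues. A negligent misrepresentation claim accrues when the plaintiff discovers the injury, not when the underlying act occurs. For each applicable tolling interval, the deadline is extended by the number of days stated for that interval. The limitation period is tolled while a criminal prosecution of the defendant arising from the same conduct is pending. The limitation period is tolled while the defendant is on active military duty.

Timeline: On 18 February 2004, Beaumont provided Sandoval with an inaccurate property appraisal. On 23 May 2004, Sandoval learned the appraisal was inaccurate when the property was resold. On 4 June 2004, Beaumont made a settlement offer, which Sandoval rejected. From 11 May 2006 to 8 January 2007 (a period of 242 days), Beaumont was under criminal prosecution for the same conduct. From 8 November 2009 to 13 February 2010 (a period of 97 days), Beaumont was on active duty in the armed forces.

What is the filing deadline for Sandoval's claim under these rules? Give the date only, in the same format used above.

The claim did not accrue until Sandoval discovered the injury on 23 May 2004; the 18 February 2004 act date does not start the clock under the stated rule.
54 months from 23 May 2004 is 23 November 2008.
The period was tolled for 242 days by the pending criminal prosecution (11 May 2006 to 8 January 2007), pushing the deadline to 23 July 2009.
By the time the defendant's active military service began on 8 November 2009, the limitation period had already expired on 23 July 2009; that interval cannot revive it.
None of the other events listed affects the running of the period under the stated rules.

23 July 2009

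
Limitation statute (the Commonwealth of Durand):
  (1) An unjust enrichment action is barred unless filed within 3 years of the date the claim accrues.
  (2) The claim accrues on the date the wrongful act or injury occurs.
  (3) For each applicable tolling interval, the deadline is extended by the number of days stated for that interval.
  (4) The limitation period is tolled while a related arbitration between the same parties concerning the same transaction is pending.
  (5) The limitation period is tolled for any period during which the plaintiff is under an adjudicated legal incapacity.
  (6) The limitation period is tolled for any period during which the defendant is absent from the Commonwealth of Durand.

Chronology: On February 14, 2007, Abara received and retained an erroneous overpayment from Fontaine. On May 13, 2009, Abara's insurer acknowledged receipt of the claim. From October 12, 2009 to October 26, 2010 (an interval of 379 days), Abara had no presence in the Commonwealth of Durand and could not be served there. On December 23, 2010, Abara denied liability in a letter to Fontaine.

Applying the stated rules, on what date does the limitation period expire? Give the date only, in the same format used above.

February 28, 2011

The claim accrued on February 14, 2007, the date of the act.
The untolled deadline — 3 years after February 14, 2007 — is February 14, 2010.
Because the defendant's absence from the jurisdiction ran from October 12, 2009 to October 26, 2010, the deadline is extended by 379 days to February 28, 2011.
None of the other events listed affects the running of the period under the stated rules.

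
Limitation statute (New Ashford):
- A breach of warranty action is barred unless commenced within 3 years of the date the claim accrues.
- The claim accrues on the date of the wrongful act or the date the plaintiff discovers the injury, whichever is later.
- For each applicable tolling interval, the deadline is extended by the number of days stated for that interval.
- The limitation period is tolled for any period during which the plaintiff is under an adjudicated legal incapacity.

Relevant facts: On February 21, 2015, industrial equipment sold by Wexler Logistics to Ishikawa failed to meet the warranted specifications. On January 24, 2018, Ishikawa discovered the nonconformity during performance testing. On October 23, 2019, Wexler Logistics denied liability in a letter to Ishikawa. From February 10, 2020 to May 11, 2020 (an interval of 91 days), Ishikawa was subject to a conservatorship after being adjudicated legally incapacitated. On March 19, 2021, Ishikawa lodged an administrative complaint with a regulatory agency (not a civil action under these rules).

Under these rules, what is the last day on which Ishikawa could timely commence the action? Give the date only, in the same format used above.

Taking the later of the act (February 21, 2015) and discovery (January 24, 2018), the claim accrued on January 24, 2018.
The untolled deadline — 3 years after January 24, 2018 — is January 24, 2021.
The period was tolled for 91 days by the plaintiff's legal incapacity (February 10, 2020 to May 11, 2020), pushing the deadline to April 25, 2021.
The other events in the timeline have no effect on the limitation period under the stated rules.

April 25, 2021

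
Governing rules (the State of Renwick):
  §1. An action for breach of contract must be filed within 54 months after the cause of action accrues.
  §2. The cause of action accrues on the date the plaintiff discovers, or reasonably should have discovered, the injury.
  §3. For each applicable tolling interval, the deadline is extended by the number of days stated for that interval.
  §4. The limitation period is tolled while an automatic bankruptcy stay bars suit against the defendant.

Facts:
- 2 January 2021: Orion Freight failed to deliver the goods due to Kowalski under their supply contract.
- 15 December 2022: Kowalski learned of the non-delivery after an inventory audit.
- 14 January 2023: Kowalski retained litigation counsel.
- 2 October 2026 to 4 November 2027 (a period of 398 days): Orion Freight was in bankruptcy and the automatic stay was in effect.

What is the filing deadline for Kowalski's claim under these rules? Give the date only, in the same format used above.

Under the discovery rule, the claim accrued on 15 December 2022, when Kowalski discovered the injury — not on the 2 January 2021 date of the underlying act.
Adding the 54 months base period to 15 December 2022 gives a deadline of 15 June 2027, before any tolling.
Because the automatic bankruptcy stay ran from 2 October 2026 to 4 November 2027, the deadline is extended by 398 days to 17 July 2028.
None of the other events listed affects the running of the period under the stated rules.

17 July 2028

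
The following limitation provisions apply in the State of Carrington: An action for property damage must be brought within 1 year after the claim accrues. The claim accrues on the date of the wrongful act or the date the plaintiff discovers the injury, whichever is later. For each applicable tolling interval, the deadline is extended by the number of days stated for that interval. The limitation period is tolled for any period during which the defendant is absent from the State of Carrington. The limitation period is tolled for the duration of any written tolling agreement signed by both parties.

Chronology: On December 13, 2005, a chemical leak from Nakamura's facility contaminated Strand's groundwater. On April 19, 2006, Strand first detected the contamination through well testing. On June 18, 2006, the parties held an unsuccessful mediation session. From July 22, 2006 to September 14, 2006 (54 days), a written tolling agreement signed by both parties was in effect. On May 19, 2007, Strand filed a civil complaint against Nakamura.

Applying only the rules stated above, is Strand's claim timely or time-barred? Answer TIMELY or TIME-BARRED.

Because discovery on April 19, 2006 post-dates the December 13, 2005 act, accrual under the later-of rule falls on April 19, 2006.
The untolled deadline — 1 year after April 19, 2006 — is April 19, 2007.
The period was tolled for 54 days by the written tolling agreement (July 22, 2006 to September 14, 2006), pushing the deadline to June 12, 2007.
None of the other events listed affects the running of the period under the stated rules.
Strand filed on May 19, 2007, before the June 12, 2007 deadline, so the action is timely.

TIMELY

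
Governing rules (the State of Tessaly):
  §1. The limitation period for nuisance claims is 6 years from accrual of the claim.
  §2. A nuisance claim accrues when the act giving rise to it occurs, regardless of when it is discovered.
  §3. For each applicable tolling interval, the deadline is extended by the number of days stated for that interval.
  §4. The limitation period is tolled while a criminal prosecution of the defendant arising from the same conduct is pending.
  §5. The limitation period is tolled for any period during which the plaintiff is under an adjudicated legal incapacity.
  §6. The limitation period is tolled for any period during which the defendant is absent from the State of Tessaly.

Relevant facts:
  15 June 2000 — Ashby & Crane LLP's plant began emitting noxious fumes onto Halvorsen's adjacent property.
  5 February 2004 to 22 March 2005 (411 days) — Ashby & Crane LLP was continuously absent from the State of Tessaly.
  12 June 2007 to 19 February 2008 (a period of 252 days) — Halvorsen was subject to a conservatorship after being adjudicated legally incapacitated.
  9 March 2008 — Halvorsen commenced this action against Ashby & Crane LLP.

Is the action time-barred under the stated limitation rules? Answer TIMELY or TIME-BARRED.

TIMELY

The claim accrued on 15 June 2000, the date of the act.
6 years from 15 June 2000 is 15 June 2006.
The defendant's absence from the jurisdiction from 5 February 2004 to 22 March 2005 tolled the period for 411 days, extending the deadline to 31 July 2007.
The plaintiff's legal incapacity from 12 June 2007 to 19 February 2008 tolled the period for 252 days, extending the deadline to 8 April 2008.
Filing on 9 March 2008 beat the 8 April 2008 deadline — the action is timely.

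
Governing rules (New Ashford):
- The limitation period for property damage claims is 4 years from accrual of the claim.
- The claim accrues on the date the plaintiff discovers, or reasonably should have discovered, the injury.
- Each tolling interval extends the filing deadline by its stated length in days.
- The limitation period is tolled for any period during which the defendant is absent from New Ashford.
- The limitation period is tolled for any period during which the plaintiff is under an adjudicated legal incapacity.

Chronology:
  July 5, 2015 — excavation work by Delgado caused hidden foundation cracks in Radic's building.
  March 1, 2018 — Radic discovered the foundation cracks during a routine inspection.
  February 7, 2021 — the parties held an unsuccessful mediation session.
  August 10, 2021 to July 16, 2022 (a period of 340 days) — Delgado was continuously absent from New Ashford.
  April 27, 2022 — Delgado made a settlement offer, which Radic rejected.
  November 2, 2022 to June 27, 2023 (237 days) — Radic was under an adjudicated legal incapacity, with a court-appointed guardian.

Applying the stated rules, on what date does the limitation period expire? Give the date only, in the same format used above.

September 29, 2023

Accrual is tied to discovery, so the period began on March 1, 2018 rather than on July 5, 2015 when the act occurred.
4 years from March 1, 2018 is March 1, 2022.
The defendant's absence from the jurisdiction from August 10, 2021 to July 16, 2022 tolled the period for 340 days, extending the deadline to February 4, 2023.
Because the plaintiff's legal incapacity ran from November 2, 2022 to June 27, 2023, the deadline is extended by 237 days to September 29, 2023.
Nothing else in the chronology tolls or restarts the period.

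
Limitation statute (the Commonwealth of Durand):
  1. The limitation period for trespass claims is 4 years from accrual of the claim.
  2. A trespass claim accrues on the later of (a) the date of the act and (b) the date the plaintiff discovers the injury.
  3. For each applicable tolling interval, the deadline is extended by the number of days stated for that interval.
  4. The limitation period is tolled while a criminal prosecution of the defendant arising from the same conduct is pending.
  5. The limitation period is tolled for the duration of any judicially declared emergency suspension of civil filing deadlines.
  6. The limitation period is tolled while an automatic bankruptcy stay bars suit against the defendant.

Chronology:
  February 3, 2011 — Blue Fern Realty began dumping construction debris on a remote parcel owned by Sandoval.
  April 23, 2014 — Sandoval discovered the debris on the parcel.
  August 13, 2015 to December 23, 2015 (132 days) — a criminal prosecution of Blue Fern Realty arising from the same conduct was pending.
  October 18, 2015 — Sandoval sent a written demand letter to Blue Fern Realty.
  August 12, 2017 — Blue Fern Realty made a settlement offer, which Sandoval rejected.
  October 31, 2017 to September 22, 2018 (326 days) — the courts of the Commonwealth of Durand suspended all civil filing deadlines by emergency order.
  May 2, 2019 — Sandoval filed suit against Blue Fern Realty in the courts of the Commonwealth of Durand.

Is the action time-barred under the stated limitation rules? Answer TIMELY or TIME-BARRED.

Because discovery on April 23, 2014 post-dates the February 3, 2011 act, accrual under the later-of rule falls on April 23, 2014.
4 years from April 23, 2014 is April 23, 2018.
The period was tolled for 132 days by the pending criminal prosecution (August 13, 2015 to December 23, 2015), pushing the deadline to September 2, 2018.
The period was tolled for 326 days by the emergency suspension of filing deadlines (October 31, 2017 to September 22, 2018), pushing the deadline to July 25, 2019.
The other events in the timeline have no effect on the limitation period under the stated rules.
Filing on May 2, 2019 beat the July 25, 2019 deadline — the action is timely.

TIMELY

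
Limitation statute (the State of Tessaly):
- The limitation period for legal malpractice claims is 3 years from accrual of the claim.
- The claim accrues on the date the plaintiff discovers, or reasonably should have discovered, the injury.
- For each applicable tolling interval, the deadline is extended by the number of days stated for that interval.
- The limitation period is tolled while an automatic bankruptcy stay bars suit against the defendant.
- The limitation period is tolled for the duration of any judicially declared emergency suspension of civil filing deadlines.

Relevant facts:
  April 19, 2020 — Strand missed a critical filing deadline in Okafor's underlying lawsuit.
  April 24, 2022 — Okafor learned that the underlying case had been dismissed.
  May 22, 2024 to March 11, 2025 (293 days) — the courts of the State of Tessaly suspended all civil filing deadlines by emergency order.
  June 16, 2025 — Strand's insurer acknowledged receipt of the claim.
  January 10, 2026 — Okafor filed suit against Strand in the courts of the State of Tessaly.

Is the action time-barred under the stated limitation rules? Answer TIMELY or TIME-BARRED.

TIMELY

Accrual is tied to discovery, so the period began on April 24, 2022 rather than on April 19, 2020 when the act occurred.
The untolled deadline — 3 years after April 24, 2022 — is April 24, 2025.
Because the emergency suspension of filing deadlines ran from May 22, 2024 to March 11, 2025, the deadline is extended by 293 days to February 11, 2026.
Nothing else in the chronology tolls or restarts the period.
Okafor filed on January 10, 2026, before the February 11, 2026 deadline, so the action is timely.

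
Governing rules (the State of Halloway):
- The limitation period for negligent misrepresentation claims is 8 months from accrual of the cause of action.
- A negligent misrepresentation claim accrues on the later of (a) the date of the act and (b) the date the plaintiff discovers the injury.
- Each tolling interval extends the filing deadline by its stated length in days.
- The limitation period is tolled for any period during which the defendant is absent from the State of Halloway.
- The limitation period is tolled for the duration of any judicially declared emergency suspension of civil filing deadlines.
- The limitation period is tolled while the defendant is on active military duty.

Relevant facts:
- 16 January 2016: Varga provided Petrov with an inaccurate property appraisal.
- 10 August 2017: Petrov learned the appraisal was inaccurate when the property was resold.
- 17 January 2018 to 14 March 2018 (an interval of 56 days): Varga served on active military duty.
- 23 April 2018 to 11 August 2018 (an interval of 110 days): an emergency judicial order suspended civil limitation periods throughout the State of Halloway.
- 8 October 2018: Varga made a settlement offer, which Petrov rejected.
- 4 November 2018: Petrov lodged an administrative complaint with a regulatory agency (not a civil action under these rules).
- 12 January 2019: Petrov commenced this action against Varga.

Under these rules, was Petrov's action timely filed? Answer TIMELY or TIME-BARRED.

TIME-BARRED

Because discovery on 10 August 2017 post-dates the 16 January 2016 act, accrual under the later-of rule falls on 10 August 2017.
Adding the 8 months base period to 10 August 2017 gives a deadline of 10 April 2018, before any tolling.
The period was tolled for 56 days by the defendant's active military service (17 January 2018 to 14 March 2018), pushing the deadline to 5 June 2018.
The period was tolled for 110 days by the emergency suspension of filing deadlines (23 April 2018 to 11 August 2018), pushing the deadline to 23 September 2018.
The other events in the timeline have no effect on the limitation period under the stated rules.
Filing on 12 January 2019 missed the 23 September 2018 deadline — the action is time-barred.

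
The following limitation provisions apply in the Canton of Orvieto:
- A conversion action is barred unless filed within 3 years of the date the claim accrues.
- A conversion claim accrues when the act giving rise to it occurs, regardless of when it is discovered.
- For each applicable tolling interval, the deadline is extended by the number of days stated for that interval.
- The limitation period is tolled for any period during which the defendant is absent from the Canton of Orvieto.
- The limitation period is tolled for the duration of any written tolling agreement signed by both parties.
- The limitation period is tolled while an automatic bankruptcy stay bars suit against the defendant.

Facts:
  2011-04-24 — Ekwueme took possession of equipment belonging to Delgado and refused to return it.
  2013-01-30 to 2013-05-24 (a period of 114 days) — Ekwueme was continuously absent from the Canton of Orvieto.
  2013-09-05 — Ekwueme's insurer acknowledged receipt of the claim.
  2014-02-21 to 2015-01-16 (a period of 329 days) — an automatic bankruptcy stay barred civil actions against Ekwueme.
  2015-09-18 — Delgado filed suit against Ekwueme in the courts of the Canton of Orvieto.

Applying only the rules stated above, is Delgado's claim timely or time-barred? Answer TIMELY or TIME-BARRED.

TIME-BARRED

The claim accrued on 2011-04-24, when the wrongful act occurred.
3 years from 2011-04-24 is 2014-04-24.
Because the defendant's absence from the jurisdiction ran from 2013-01-30 to 2013-05-24, the deadline is extended by 114 days to 2014-08-16.
The period was tolled for 329 days by the automatic bankruptcy stay (2014-02-21 to 2015-01-16), pushing the deadline to 2015-07-11.
None of the other events listed affects the running of the period under the stated rules.
Delgado filed on 2015-09-18, after the 2015-07-11 deadline, so the action is time-barred.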